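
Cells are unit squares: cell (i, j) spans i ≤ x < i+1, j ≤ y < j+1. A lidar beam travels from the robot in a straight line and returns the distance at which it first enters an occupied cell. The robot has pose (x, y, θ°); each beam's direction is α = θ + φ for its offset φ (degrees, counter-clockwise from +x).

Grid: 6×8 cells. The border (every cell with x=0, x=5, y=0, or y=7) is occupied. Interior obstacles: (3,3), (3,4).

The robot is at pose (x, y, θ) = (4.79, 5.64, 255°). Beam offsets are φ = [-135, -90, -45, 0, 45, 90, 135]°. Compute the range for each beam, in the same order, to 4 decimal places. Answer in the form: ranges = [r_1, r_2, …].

beam 1: φ=-135°, α=120°
  d=(-0.5000,0.8660)  start (4,5)  tX=1.5800 tY=0.4157  stride 1/|dx|=2.0000 1/|dy|=1.1547
    cross y-line → (4,6), t=0.4157
    cross y-line → (4,7), t=1.5704 (wall)
  → r_1 = 1.5704
beam 2: φ=-90°, α=165°
  d=(-0.9659,0.2588)  start (4,5)  tX=0.8179 tY=1.3909  stride 1/|dx|=1.0353 1/|dy|=3.8637
    cross x-line → (3,5), t=0.8179
    cross y-line → (3,6), t=1.3909
    cross x-line → (2,6), t=1.8531
    cross x-line → (1,6), t=2.8884
    cross x-line → (0,6), t=3.9237 (wall)
  → r_2 = 3.9237
beam 3: φ=-45°, α=210°
  d=(-0.8660,-0.5000)  start (4,5)  tX=0.9122 tY=1.2800  stride 1/|dx|=1.1547 1/|dy|=2.0000
    cross x-line → (3,5), t=0.9122
    cross y-line → (3,4), t=1.2800 (wall)
  → r_3 = 1.2800
beam 4: φ=0°, α=255°
  d=(-0.2588,-0.9659)  start (4,5)  tX=3.0523 tY=0.6626  stride 1/|dx|=3.8637 1/|dy|=1.0353
    cross y-line → (4,4), t=0.6626
    cross y-line → (4,3), t=1.6979
    cross y-line → (4,2), t=2.7331
    cross x-line → (3,2), t=3.0523
    cross y-line → (3,1), t=3.7684
    cross y-line → (3,0), t=4.8037 (wall)
  → r_4 = 4.8037
beam 5: φ=45°, α=300°
  d=(0.5000,-0.8660)  start (4,5)  tX=0.4200 tY=0.7390  stride 1/|dx|=2.0000 1/|dy|=1.1547
    cross x-line → (5,5), t=0.4200 (wall)
  → r_5 = 0.4200
beam 6: φ=90°, α=345°
  d=(0.9659,-0.2588)  start (4,5)  tX=0.2174 tY=2.4728  stride 1/|dx|=1.0353 1/|dy|=3.8637
    cross x-line → (5,5), t=0.2174 (wall)
  → r_6 = 0.2174
beam 7: φ=135°, α=30°
  d=(0.8660,0.5000)  start (4,5)  tX=0.2425 tY=0.7200  stride 1/|dx|=1.1547 1/|dy|=2.0000
    cross x-line → (5,5), t=0.2425 (wall)
  → r_7 = 0.2425

ranges = [1.5704, 3.9237, 1.2800, 4.8037, 0.4200, 0.2174, 0.2425]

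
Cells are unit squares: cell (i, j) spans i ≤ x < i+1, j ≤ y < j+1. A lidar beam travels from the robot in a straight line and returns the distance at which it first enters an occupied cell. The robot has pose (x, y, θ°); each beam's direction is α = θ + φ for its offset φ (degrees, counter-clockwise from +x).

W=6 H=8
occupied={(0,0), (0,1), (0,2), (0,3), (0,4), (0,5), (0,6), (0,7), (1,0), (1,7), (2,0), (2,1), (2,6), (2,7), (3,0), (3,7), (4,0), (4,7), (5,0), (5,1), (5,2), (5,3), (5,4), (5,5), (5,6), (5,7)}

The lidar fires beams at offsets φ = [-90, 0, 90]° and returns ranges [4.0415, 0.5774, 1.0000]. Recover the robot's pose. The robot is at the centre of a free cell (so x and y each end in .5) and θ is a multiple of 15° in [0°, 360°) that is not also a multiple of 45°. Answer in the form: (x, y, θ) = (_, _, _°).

The pose lattice has 22·16 = 352 candidates. Test each by forward raycasting.
  (4.5, 6.5, 150°): beam 1 = 0.5774 ≠ 4.0415 ✗
  (1.5, 5.5, 285°): beam 1 = 0.5176 ≠ 4.0415 ✗
  (4.5, 3.5, 120°): beam 1 = 0.5774 ≠ 4.0415 ✗
  …
  (4.5, 5.5, 330°): r_1=4.0415, r_2=0.5774, r_3=1.0000 — all match ✓
Unique over the lattice → pose = (4.5, 5.5, 330°).

(x, y, θ) = (4.5, 5.5, 330°)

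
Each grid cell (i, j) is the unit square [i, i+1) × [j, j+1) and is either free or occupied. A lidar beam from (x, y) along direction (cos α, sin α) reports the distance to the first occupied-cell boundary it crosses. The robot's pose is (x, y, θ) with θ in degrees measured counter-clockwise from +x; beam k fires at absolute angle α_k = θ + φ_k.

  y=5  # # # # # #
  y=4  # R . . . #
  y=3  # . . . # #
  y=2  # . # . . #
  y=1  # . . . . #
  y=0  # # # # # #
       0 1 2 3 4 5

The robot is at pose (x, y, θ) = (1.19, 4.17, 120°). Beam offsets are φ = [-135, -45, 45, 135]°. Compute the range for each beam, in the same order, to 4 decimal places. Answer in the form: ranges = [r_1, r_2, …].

beam 1: φ=-135°, α=345°
  direction (0.9659, -0.2588); cell (1,4); t to first gridline: x 0.8386, y 0.6568 (then +1.0353 / +3.8637)
    (1,3) via y @ 0.6568
    (2,3) via x @ 0.8386
    (3,3) via x @ 1.8738
    (4,3) via x @ 2.9091  # hit
  → r_1 = 2.9091
beam 2: φ=-45°, α=75°
  direction (0.2588, 0.9659); cell (1,4); t to first gridline: x 3.1296, y 0.8593 (then +3.8637 / +1.0353)
    (1,5) via y @ 0.8593  # hit
  → r_2 = 0.8593
beam 3: φ=45°, α=165°
  direction (-0.9659, 0.2588); cell (1,4); t to first gridline: x 0.1967, y 3.2069 (then +1.0353 / +3.8637)
    (0,4) via x @ 0.1967  # hit
  → r_3 = 0.1967
beam 4: φ=135°, α=255°
  direction (-0.2588, -0.9659); cell (1,4); t to first gridline: x 0.7341, y 0.1760 (then +3.8637 / +1.0353)
    (1,3) via y @ 0.1760
    (0,3) via x @ 0.7341  # hit
  → r_4 = 0.7341

ranges = [2.9091, 0.8593, 0.1967, 0.7341]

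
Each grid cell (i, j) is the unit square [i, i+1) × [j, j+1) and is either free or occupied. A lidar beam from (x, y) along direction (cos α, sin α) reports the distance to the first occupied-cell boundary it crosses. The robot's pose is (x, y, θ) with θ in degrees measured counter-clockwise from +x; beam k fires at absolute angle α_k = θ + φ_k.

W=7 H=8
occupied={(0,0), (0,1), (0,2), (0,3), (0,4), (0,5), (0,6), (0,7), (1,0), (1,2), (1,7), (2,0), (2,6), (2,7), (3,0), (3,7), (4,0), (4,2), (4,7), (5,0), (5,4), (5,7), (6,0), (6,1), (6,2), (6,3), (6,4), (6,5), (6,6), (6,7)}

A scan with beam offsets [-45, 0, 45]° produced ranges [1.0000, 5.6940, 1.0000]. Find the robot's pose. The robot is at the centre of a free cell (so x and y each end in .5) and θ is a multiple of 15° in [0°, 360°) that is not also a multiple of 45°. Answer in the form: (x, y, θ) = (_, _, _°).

(x, y, θ) = (5.5, 1.5, 105°)

The pose lattice has 26·16 = 416 candidates. Test each by forward raycasting.
  (4.5, 5.5, 240°): beam 1 = 3.6235 ≠ 1.0000 ✗
  (4.5, 1.5, 15°): beam 2 = 1.5529 ≠ 5.6940 ✗
  (2.5, 1.5, 255°): beam 2 = 0.5176 ≠ 5.6940 ✗
  (2.5, 4.5, 75°): beam 1 = 4.0415 ≠ 1.0000 ✗
  (3.5, 6.5, 150°): beam 1 = 0.5176 ≠ 1.0000 ✗
  …
  (5.5, 1.5, 105°): r_1=1.0000, r_2=5.6940, r_3=1.0000 — all match ✓
Unique over the lattice → pose = (5.5, 1.5, 105°).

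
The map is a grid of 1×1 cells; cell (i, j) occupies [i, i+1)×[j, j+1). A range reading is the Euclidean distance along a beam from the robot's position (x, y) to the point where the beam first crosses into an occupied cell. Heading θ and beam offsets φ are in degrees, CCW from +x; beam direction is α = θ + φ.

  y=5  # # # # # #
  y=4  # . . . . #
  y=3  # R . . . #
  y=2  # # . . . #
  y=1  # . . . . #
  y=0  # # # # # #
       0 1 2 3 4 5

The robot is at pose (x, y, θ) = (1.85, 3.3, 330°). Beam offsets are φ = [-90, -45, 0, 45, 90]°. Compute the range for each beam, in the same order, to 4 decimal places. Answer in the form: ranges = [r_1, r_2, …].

ranges = [0.3464, 0.3106, 3.6373, 3.2611, 1.9630]

beam 1: φ=-90°, α=240°
  direction (-0.5000, -0.8660); cell (1,3); t to first gridline: x 1.7000, y 0.3464 (then +2.0000 / +1.1547)
    (1,2) via y @ 0.3464  # hit
  → r_1 = 0.3464
beam 2: φ=-45°, α=285°
  direction (0.2588, -0.9659); cell (1,3); t to first gridline: x 0.5796, y 0.3106 (then +3.8637 / +1.0353)
    (1,2) via y @ 0.3106  # hit
  → r_2 = 0.3106
beam 3: φ=0°, α=330°
  direction (0.8660, -0.5000); cell (1,3); t to first gridline: x 0.1732, y 0.6000 (then +1.1547 / +2.0000)
    (2,3) via x @ 0.1732
    (2,2) via y @ 0.6000
    (3,2) via x @ 1.3279
    (4,2) via x @ 2.4826
    (4,1) via y @ 2.6000
    (5,1) via x @ 3.6373  # hit
  → r_3 = 3.6373
beam 4: φ=45°, α=15°
  direction (0.9659, 0.2588); cell (1,3); t to first gridline: x 0.1553, y 2.7046 (then +1.0353 / +3.8637)
    (2,3) via x @ 0.1553
    (3,3) via x @ 1.1906
    (4,3) via x @ 2.2258
    (4,4) via y @ 2.7046
    (5,4) via x @ 3.2611  # hit
  → r_4 = 3.2611
beam 5: φ=90°, α=60°
  direction (0.5000, 0.8660); cell (1,3); t to first gridline: x 0.3000, y 0.8083 (then +2.0000 / +1.1547)
    (2,3) via x @ 0.3000
    (2,4) via y @ 0.8083
    (2,5) via y @ 1.9630  # hit
  → r_5 = 1.9630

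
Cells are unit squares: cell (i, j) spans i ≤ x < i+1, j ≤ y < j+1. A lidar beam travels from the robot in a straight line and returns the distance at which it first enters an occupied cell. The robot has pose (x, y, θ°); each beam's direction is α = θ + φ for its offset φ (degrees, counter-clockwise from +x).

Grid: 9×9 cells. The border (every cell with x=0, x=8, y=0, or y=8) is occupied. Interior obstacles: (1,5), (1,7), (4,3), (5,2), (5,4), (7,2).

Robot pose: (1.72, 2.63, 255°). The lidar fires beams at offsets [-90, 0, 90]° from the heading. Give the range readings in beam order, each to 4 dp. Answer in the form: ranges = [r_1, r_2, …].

ranges = [0.7454, 1.6875, 6.2978]

beam 1: φ=-90°, α=165°
  d=(-0.9659,0.2588)  start (1,2)  tX=0.7454 tY=1.4296  stride 1/|dx|=1.0353 1/|dy|=3.8637
    cross x-line → (0,2), t=0.7454 (wall)
  → r_1 = 0.7454
beam 2: φ=0°, α=255°
  d=(-0.2588,-0.9659)  start (1,2)  tX=2.7819 tY=0.6522  stride 1/|dx|=3.8637 1/|dy|=1.0353
    cross y-line → (1,1), t=0.6522
    cross y-line → (1,0), t=1.6875 (wall)
  → r_2 = 1.6875
beam 3: φ=90°, α=345°
  d=(0.9659,-0.2588)  start (1,2)  tX=0.2899 tY=2.4341  stride 1/|dx|=1.0353 1/|dy|=3.8637
    cross x-line → (2,2), t=0.2899
    cross x-line → (3,2), t=1.3252
    cross x-line → (4,2), t=2.3604
    cross y-line → (4,1), t=2.4341
    cross x-line → (5,1), t=3.3957
    cross x-line → (6,1), t=4.4310
    cross x-line → (7,1), t=5.4663
    cross y-line → (7,0), t=6.2978 (wall)
  → r_3 = 6.2978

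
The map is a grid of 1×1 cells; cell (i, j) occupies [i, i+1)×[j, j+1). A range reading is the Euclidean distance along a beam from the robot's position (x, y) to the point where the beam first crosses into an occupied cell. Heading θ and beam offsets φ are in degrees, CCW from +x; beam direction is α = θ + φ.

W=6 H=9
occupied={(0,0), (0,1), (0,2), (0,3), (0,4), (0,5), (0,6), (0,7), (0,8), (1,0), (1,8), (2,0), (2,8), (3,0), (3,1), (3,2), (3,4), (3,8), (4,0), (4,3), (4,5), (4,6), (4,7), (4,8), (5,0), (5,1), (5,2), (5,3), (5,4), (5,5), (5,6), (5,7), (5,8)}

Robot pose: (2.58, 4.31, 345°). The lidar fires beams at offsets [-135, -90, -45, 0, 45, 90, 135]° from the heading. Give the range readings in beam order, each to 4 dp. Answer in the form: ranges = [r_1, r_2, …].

beam 1: φ=-135°, α=210°
  dir = (cos 210°, sin 210°) = (-0.8660, -0.5000); from cell (2,4)
  next x-line at t=0.6697, next y-line at t=0.6200; Δt_x=1.1547, Δt_y=2.0000
    y: enter (2,3) at t=0.6200
    x: enter (1,3) at t=0.6697
    x: enter (0,3) at t=1.8244 ← occupied
  → r_1 = 1.8244
beam 2: φ=-90°, α=255°
  dir = (cos 255°, sin 255°) = (-0.2588, -0.9659); from cell (2,4)
  next x-line at t=2.2409, next y-line at t=0.3209; Δt_x=3.8637, Δt_y=1.0353
    y: enter (2,3) at t=0.3209
    y: enter (2,2) at t=1.3562
    x: enter (1,2) at t=2.2409
    y: enter (1,1) at t=2.3915
    y: enter (1,0) at t=3.4268 ← occupied
  → r_2 = 3.4268
beam 3: φ=-45°, α=300°
  dir = (cos 300°, sin 300°) = (0.5000, -0.8660); from cell (2,4)
  next x-line at t=0.8400, next y-line at t=0.3580; Δt_x=2.0000, Δt_y=1.1547
    y: enter (2,3) at t=0.3580
    x: enter (3,3) at t=0.8400
    y: enter (3,2) at t=1.5127 ← occupied
  → r_3 = 1.5127
beam 4: φ=0°, α=345°
  dir = (cos 345°, sin 345°) = (0.9659, -0.2588); from cell (2,4)
  next x-line at t=0.4348, next y-line at t=1.1977; Δt_x=1.0353, Δt_y=3.8637
    x: enter (3,4) at t=0.4348 ← occupied
  → r_4 = 0.4348
beam 5: φ=45°, α=30°
  dir = (cos 30°, sin 30°) = (0.8660, 0.5000); from cell (2,4)
  next x-line at t=0.4850, next y-line at t=1.3800; Δt_x=1.1547, Δt_y=2.0000
    x: enter (3,4) at t=0.4850 ← occupied
  → r_5 = 0.4850
beam 6: φ=90°, α=75°
  dir = (cos 75°, sin 75°) = (0.2588, 0.9659); from cell (2,4)
  next x-line at t=1.6228, next y-line at t=0.7143; Δt_x=3.8637, Δt_y=1.0353
    y: enter (2,5) at t=0.7143
    x: enter (3,5) at t=1.6228
    y: enter (3,6) at t=1.7496
    y: enter (3,7) at t=2.7849
    y: enter (3,8) at t=3.8202 ← occupied
  → r_6 = 3.8202
beam 7: φ=135°, α=120°
  dir = (cos 120°, sin 120°) = (-0.5000, 0.8660); from cell (2,4)
  next x-line at t=1.1600, next y-line at t=0.7967; Δt_x=2.0000, Δt_y=1.1547
    y: enter (2,5) at t=0.7967
    x: enter (1,5) at t=1.1600
    y: enter (1,6) at t=1.9514
    y: enter (1,7) at t=3.1061
    x: enter (0,7) at t=3.1600 ← occupied
  → r_7 = 3.1600

ranges = [1.8244, 3.4268, 1.5127, 0.4348, 0.4850, 3.8202, 3.1600]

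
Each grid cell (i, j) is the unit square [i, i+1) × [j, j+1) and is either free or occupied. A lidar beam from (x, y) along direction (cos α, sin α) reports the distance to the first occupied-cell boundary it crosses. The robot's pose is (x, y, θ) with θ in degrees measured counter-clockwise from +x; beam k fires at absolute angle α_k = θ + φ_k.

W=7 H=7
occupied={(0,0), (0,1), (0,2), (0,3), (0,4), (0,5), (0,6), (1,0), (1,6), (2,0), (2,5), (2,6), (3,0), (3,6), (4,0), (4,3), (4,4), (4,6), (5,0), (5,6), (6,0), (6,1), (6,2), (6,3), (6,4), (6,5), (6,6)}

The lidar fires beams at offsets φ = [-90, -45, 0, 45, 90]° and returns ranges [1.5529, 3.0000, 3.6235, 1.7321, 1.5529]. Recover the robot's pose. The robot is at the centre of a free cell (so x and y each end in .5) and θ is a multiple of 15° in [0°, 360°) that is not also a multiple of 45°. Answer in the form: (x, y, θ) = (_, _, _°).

The pose lattice has 22·16 = 352 candidates. Test each by forward raycasting.
  (1.5, 4.5, 255°): beam 1 = 0.5176 ≠ 1.5529 ✗
  (2.5, 1.5, 150°): beam 1 = 3.0000 ≠ 1.5529 ✗
  (1.5, 3.5, 195°): beam 1 = 1.9319 ≠ 1.5529 ✗
  …
  (2.5, 4.5, 285°): r_1=1.5529, r_2=3.0000, r_3=3.6235, r_4=1.7321, r_5=1.5529 — all match ✓
Unique over the lattice → pose = (2.5, 4.5, 285°).

(x, y, θ) = (2.5, 4.5, 285°)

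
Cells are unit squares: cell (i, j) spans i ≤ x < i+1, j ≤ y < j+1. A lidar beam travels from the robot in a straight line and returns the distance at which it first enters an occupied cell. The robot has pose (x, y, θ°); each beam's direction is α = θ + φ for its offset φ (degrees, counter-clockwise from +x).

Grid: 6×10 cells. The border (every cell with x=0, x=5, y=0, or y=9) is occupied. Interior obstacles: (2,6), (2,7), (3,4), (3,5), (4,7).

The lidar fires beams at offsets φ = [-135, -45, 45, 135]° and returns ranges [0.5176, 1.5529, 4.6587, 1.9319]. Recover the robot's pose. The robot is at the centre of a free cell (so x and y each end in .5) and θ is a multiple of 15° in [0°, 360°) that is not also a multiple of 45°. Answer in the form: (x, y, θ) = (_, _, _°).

Candidates: 27 free-cell centres × 16 headings = 432 poses. Raycast each; keep the one whose scan matches to 4 dp.
  (1.5, 4.5, 150°): beam 1 = 1.5529 ≠ 0.5176 ✗
  (1.5, 6.5, 120°): beam 2 = 2.5882 ≠ 1.5529 ✗
  (1.5, 8.5, 75°): beam 1 = 1.0000 ≠ 0.5176 ✗
  (1.5, 7.5, 210°): beam 1 = 1.5529 ≠ 0.5176 ✗
  (2.5, 2.5, 345°): beam 1 = 1.7321 ≠ 0.5176 ✗
  …
  (3.5, 1.5, 60°): r_1=0.5176, r_2=1.5529, r_3=4.6587, r_4=1.9319 — all match ✓
Unique over the lattice → pose = (3.5, 1.5, 60°).

(x, y, θ) = (3.5, 1.5, 60°)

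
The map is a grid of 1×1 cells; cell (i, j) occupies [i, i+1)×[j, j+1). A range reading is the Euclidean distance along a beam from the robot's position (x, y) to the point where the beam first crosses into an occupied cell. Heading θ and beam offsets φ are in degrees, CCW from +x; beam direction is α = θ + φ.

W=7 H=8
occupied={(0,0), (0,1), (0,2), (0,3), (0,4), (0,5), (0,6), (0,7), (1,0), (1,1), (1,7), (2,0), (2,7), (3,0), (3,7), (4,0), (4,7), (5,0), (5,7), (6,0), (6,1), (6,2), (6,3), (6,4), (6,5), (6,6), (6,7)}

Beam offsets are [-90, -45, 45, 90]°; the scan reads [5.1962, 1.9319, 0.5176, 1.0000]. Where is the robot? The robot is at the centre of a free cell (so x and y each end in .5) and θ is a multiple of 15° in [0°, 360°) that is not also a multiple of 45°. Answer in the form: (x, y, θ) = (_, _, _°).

Enumerate (i+0.5, j+0.5, θ) over the 29 free cells and 16 admissible headings. For each, cast all 4 beams and compare to the given ranges.
  (1.5, 2.5, 105°): beam 1 = 4.6587 ≠ 5.1962 ✗
  (5.5, 4.5, 330°): beam 1 = 4.0415 ≠ 5.1962 ✗
  (5.5, 1.5, 255°): beam 1 = 4.6587 ≠ 5.1962 ✗
  …
  (5.5, 5.5, 330°): r_1=5.1962, r_2=1.9319, r_3=0.5176, r_4=1.0000 — all match ✓
No second candidate reproduces the full scan.

(x, y, θ) = (5.5, 5.5, 330°)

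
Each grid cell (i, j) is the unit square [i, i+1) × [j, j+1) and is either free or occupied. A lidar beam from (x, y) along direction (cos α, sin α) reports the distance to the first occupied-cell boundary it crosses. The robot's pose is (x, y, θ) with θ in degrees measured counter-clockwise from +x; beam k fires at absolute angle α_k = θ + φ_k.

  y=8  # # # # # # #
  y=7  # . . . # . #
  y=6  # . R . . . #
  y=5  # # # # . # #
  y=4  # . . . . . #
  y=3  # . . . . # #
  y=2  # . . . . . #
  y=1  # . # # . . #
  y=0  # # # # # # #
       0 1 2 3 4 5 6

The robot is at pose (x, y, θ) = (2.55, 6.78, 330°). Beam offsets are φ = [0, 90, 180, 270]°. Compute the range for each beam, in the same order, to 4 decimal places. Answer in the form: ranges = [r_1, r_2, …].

beam 1: φ=0°, α=330°
  dir = (cos 330°, sin 330°) = (0.8660, -0.5000); from cell (2,6)
  next x-line at t=0.5196, next y-line at t=1.5600; Δt_x=1.1547, Δt_y=2.0000
    x: enter (3,6) at t=0.5196
    y: enter (3,5) at t=1.5600 ← occupied
  → r_1 = 1.5600
beam 2: φ=90°, α=60°
  dir = (cos 60°, sin 60°) = (0.5000, 0.8660); from cell (2,6)
  next x-line at t=0.9000, next y-line at t=0.2540; Δt_x=2.0000, Δt_y=1.1547
    y: enter (2,7) at t=0.2540
    x: enter (3,7) at t=0.9000
    y: enter (3,8) at t=1.4087 ← occupied
  → r_2 = 1.4087
beam 3: φ=180°, α=150°
  dir = (cos 150°, sin 150°) = (-0.8660, 0.5000); from cell (2,6)
  next x-line at t=0.6351, next y-line at t=0.4400; Δt_x=1.1547, Δt_y=2.0000
    y: enter (2,7) at t=0.4400
    x: enter (1,7) at t=0.6351
    x: enter (0,7) at t=1.7898 ← occupied
  → r_3 = 1.7898
beam 4: φ=270°, α=240°
  dir = (cos 240°, sin 240°) = (-0.5000, -0.8660); from cell (2,6)
  next x-line at t=1.1000, next y-line at t=0.9007; Δt_x=2.0000, Δt_y=1.1547
    y: enter (2,5) at t=0.9007 ← occupied
  → r_4 = 0.9007

ranges = [1.5600, 1.4087, 1.7898, 0.9007]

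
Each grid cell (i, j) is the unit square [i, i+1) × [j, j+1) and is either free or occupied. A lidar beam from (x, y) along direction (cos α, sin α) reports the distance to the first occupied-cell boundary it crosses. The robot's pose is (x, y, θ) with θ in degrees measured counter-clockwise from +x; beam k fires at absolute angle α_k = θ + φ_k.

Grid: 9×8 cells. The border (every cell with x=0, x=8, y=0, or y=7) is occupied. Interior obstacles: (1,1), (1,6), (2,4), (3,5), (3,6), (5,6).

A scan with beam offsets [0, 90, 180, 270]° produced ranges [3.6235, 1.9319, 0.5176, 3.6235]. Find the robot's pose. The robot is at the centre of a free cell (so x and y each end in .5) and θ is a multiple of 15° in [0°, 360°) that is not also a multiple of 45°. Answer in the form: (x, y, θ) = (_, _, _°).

Enumerate (i+0.5, j+0.5, θ) over the 36 free cells and 16 admissible headings. For each, cast all 4 beams and compare to the given ranges.
  (3.5, 2.5, 60°): beam 1 = 4.0415 ≠ 3.6235 ✗
  (7.5, 4.5, 345°): beam 1 = 0.5176 ≠ 3.6235 ✗
  (2.5, 3.5, 240°): beam 1 = 1.7321 ≠ 3.6235 ✗
  (2.5, 6.5, 240°): beam 1 = 3.0000 ≠ 3.6235 ✗
  …
  (4.5, 1.5, 105°): r_1=3.6235, r_2=1.9319, r_3=0.5176, r_4=3.6235 — all match ✓
Unique over the lattice → pose = (4.5, 1.5, 105°).

(x, y, θ) = (4.5, 1.5, 105°)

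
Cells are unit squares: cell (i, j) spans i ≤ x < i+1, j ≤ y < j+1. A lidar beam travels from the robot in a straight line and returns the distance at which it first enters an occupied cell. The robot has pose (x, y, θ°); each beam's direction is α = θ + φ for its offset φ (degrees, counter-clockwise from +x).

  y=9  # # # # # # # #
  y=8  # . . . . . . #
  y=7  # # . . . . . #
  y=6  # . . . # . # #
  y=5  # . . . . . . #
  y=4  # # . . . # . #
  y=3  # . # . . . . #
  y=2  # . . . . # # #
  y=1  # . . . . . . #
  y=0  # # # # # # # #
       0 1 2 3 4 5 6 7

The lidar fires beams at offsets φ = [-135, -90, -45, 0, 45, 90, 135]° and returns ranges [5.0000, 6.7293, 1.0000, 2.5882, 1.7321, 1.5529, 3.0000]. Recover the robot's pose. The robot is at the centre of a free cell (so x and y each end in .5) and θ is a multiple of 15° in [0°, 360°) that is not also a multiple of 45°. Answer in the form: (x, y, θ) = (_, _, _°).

Enumerate (i+0.5, j+0.5, θ) over the 40 free cells and 16 admissible headings. For each, cast all 7 beams and compare to the given ranges.
  (2.5, 5.5, 300°): beam 1 = 1.5529 ≠ 5.0000 ✗
  (1.5, 8.5, 120°): beam 1 = 5.6940 ≠ 5.0000 ✗
  (4.5, 8.5, 285°): beam 1 = 1.0000 ≠ 5.0000 ✗
  …
  (3.5, 2.5, 195°): r_1=5.0000, r_2=6.7293, r_3=1.0000, r_4=2.5882, r_5=1.7321, r_6=1.5529, r_7=3.0000 — all match ✓
Unique over the lattice → pose = (3.5, 2.5, 195°).

(x, y, θ) = (3.5, 2.5, 195°)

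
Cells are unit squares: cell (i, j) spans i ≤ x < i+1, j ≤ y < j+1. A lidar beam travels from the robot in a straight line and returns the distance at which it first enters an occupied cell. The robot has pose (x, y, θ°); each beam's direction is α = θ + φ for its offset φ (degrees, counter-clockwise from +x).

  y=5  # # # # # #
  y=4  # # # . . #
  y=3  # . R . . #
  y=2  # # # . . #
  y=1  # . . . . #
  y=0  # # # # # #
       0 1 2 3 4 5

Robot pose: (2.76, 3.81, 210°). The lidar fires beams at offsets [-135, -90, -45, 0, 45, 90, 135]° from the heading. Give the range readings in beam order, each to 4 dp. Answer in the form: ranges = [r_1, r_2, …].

ranges = [0.1967, 0.2194, 0.7341, 1.6200, 0.8386, 3.2447, 2.3190]

beam 1: φ=-135°, α=75°
  cosα=0.2588 sinα=0.9659 | (2,3) | tMaxX 0.9273 tMaxY 0.1967 | tΔX 3.8637 tΔY 1.0353
    t=0.1967 [y] (2,4) — stop
  → r_1 = 0.1967
beam 2: φ=-90°, α=120°
  cosα=-0.5000 sinα=0.8660 | (2,3) | tMaxX 1.5200 tMaxY 0.2194 | tΔX 2.0000 tΔY 1.1547
    t=0.2194 [y] (2,4) — stop
  → r_2 = 0.2194
beam 3: φ=-45°, α=165°
  cosα=-0.9659 sinα=0.2588 | (2,3) | tMaxX 0.7868 tMaxY 0.7341 | tΔX 1.0353 tΔY 3.8637
    t=0.7341 [y] (2,4) — stop
  → r_3 = 0.7341
beam 4: φ=0°, α=210°
  cosα=-0.8660 sinα=-0.5000 | (2,3) | tMaxX 0.8776 tMaxY 1.6200 | tΔX 1.1547 tΔY 2.0000
    t=0.8776 [x] (1,3)
    t=1.6200 [y] (1,2) — stop
  → r_4 = 1.6200
beam 5: φ=45°, α=255°
  cosα=-0.2588 sinα=-0.9659 | (2,3) | tMaxX 2.9364 tMaxY 0.8386 | tΔX 3.8637 tΔY 1.0353
    t=0.8386 [y] (2,2) — stop
  → r_5 = 0.8386
beam 6: φ=90°, α=300°
  cosα=0.5000 sinα=-0.8660 | (2,3) | tMaxX 0.4800 tMaxY 0.9353 | tΔX 2.0000 tΔY 1.1547
    t=0.4800 [x] (3,3)
    t=0.9353 [y] (3,2)
    t=2.0900 [y] (3,1)
    t=2.4800 [x] (4,1)
    t=3.2447 [y] (4,0) — stop
  → r_6 = 3.2447
beam 7: φ=135°, α=345°
  cosα=0.9659 sinα=-0.2588 | (2,3) | tMaxX 0.2485 tMaxY 3.1296 | tΔX 1.0353 tΔY 3.8637
    t=0.2485 [x] (3,3)
    t=1.2837 [x] (4,3)
    t=2.3190 [x] (5,3) — stop
  → r_7 = 2.3190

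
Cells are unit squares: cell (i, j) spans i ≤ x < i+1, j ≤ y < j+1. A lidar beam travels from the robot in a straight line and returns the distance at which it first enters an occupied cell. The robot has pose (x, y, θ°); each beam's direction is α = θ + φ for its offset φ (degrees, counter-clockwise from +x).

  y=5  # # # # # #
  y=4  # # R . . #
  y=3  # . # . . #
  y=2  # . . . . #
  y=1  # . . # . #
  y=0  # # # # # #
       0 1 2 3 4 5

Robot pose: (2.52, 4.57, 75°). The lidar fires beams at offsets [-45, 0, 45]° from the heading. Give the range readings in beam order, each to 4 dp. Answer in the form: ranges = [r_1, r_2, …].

ranges = [0.8600, 0.4452, 0.4965]

beam 1: φ=-45°, α=30°
  dir = (cos 30°, sin 30°) = (0.8660, 0.5000); from cell (2,4)
  next x-line at t=0.5543, next y-line at t=0.8600; Δt_x=1.1547, Δt_y=2.0000
    x: enter (3,4) at t=0.5543
    y: enter (3,5) at t=0.8600 ← occupied
  → r_1 = 0.8600
beam 2: φ=0°, α=75°
  dir = (cos 75°, sin 75°) = (0.2588, 0.9659); from cell (2,4)
  next x-line at t=1.8546, next y-line at t=0.4452; Δt_x=3.8637, Δt_y=1.0353
    y: enter (2,5) at t=0.4452 ← occupied
  → r_2 = 0.4452
beam 3: φ=45°, α=120°
  dir = (cos 120°, sin 120°) = (-0.5000, 0.8660); from cell (2,4)
  next x-line at t=1.0400, next y-line at t=0.4965; Δt_x=2.0000, Δt_y=1.1547
    y: enter (2,5) at t=0.4965 ← occupied
  → r_3 = 0.4965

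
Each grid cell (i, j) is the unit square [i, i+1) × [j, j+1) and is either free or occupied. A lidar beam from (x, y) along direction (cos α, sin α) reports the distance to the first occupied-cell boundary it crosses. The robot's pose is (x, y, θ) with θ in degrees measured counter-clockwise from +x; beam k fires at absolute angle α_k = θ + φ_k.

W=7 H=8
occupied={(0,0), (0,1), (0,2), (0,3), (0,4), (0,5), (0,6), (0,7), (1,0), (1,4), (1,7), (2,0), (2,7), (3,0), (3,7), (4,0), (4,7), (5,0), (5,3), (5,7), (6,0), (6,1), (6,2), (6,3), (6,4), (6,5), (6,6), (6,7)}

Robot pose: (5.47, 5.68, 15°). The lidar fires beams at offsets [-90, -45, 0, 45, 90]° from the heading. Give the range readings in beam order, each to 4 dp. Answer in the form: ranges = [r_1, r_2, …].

beam 1: φ=-90°, α=285°
  dir = (cos 285°, sin 285°) = (0.2588, -0.9659); from cell (5,5)
  next x-line at t=2.0478, next y-line at t=0.7040; Δt_x=3.8637, Δt_y=1.0353
    y: enter (5,4) at t=0.7040
    y: enter (5,3) at t=1.7393 ← occupied
  → r_1 = 1.7393
beam 2: φ=-45°, α=330°
  dir = (cos 330°, sin 330°) = (0.8660, -0.5000); from cell (5,5)
  next x-line at t=0.6120, next y-line at t=1.3600; Δt_x=1.1547, Δt_y=2.0000
    x: enter (6,5) at t=0.6120 ← occupied
  → r_2 = 0.6120
beam 3: φ=0°, α=15°
  dir = (cos 15°, sin 15°) = (0.9659, 0.2588); from cell (5,5)
  next x-line at t=0.5487, next y-line at t=1.2364; Δt_x=1.0353, Δt_y=3.8637
    x: enter (6,5) at t=0.5487 ← occupied
  → r_3 = 0.5487
beam 4: φ=45°, α=60°
  dir = (cos 60°, sin 60°) = (0.5000, 0.8660); from cell (5,5)
  next x-line at t=1.0600, next y-line at t=0.3695; Δt_x=2.0000, Δt_y=1.1547
    y: enter (5,6) at t=0.3695
    x: enter (6,6) at t=1.0600 ← occupied
  → r_4 = 1.0600
beam 5: φ=90°, α=105°
  dir = (cos 105°, sin 105°) = (-0.2588, 0.9659); from cell (5,5)
  next x-line at t=1.8159, next y-line at t=0.3313; Δt_x=3.8637, Δt_y=1.0353
    y: enter (5,6) at t=0.3313
    y: enter (5,7) at t=1.3666 ← occupied
  → r_5 = 1.3666

ranges = [1.7393, 0.6120, 0.5487, 1.0600, 1.3666]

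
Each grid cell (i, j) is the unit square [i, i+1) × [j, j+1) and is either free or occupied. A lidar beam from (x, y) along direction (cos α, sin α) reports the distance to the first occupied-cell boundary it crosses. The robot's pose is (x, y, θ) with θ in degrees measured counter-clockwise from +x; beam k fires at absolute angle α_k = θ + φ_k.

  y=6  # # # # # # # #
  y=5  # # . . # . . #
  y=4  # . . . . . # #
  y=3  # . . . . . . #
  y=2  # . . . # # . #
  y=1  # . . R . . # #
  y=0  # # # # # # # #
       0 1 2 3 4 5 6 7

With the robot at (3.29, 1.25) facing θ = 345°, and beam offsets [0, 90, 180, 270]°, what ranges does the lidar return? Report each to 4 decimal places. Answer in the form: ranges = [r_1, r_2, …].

ranges = [0.9659, 3.8823, 2.3708, 0.2588]

beam 1: φ=0°, α=345°
  dir = (cos 345°, sin 345°) = (0.9659, -0.2588); from cell (3,1)
  next x-line at t=0.7350, next y-line at t=0.9659; Δt_x=1.0353, Δt_y=3.8637
    x: enter (4,1) at t=0.7350
    y: enter (4,0) at t=0.9659 ← occupied
  → r_1 = 0.9659
beam 2: φ=90°, α=75°
  dir = (cos 75°, sin 75°) = (0.2588, 0.9659); from cell (3,1)
  next x-line at t=2.7432, next y-line at t=0.7765; Δt_x=3.8637, Δt_y=1.0353
    y: enter (3,2) at t=0.7765
    y: enter (3,3) at t=1.8117
    x: enter (4,3) at t=2.7432
    y: enter (4,4) at t=2.8470
    y: enter (4,5) at t=3.8823 ← occupied
  → r_2 = 3.8823
beam 3: φ=180°, α=165°
  dir = (cos 165°, sin 165°) = (-0.9659, 0.2588); from cell (3,1)
  next x-line at t=0.3002, next y-line at t=2.8978; Δt_x=1.0353, Δt_y=3.8637
    x: enter (2,1) at t=0.3002
    x: enter (1,1) at t=1.3355
    x: enter (0,1) at t=2.3708 ← occupied
  → r_3 = 2.3708
beam 4: φ=270°, α=255°
  dir = (cos 255°, sin 255°) = (-0.2588, -0.9659); from cell (3,1)
  next x-line at t=1.1205, next y-line at t=0.2588; Δt_x=3.8637, Δt_y=1.0353
    y: enter (3,0) at t=0.2588 ← occupied
  → r_4 = 0.2588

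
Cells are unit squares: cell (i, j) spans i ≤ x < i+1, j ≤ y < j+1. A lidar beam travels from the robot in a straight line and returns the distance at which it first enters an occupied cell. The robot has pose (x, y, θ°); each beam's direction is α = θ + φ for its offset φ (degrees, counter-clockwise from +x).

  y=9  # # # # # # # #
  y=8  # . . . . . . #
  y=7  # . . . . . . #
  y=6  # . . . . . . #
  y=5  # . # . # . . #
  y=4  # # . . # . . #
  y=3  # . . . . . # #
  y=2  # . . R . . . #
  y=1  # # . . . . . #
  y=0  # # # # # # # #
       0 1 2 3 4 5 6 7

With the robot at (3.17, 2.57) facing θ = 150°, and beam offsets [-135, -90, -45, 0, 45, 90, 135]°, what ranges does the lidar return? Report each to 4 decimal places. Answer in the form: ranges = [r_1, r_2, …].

ranges = [2.9298, 1.6600, 2.5157, 2.5057, 2.2023, 1.8129, 1.6254]

beam 1: φ=-135°, α=15°
  dir = (cos 15°, sin 15°) = (0.9659, 0.2588); from cell (3,2)
  next x-line at t=0.8593, next y-line at t=1.6614; Δt_x=1.0353, Δt_y=3.8637
    x: enter (4,2) at t=0.8593
    y: enter (4,3) at t=1.6614
    x: enter (5,3) at t=1.8946
    x: enter (6,3) at t=2.9298 ← occupied
  → r_1 = 2.9298
beam 2: φ=-90°, α=60°
  dir = (cos 60°, sin 60°) = (0.5000, 0.8660); from cell (3,2)
  next x-line at t=1.6600, next y-line at t=0.4965; Δt_x=2.0000, Δt_y=1.1547
    y: enter (3,3) at t=0.4965
    y: enter (3,4) at t=1.6512
    x: enter (4,4) at t=1.6600 ← occupied
  → r_2 = 1.6600
beam 3: φ=-45°, α=105°
  dir = (cos 105°, sin 105°) = (-0.2588, 0.9659); from cell (3,2)
  next x-line at t=0.6568, next y-line at t=0.4452; Δt_x=3.8637, Δt_y=1.0353
    y: enter (3,3) at t=0.4452
    x: enter (2,3) at t=0.6568
    y: enter (2,4) at t=1.4804
    y: enter (2,5) at t=2.5157 ← occupied
  → r_3 = 2.5157
beam 4: φ=0°, α=150°
  dir = (cos 150°, sin 150°) = (-0.8660, 0.5000); from cell (3,2)
  next x-line at t=0.1963, next y-line at t=0.8600; Δt_x=1.1547, Δt_y=2.0000
    x: enter (2,2) at t=0.1963
    y: enter (2,3) at t=0.8600
    x: enter (1,3) at t=1.3510
    x: enter (0,3) at t=2.5057 ← occupied
  → r_4 = 2.5057
beam 5: φ=45°, α=195°
  dir = (cos 195°, sin 195°) = (-0.9659, -0.2588); from cell (3,2)
  next x-line at t=0.1760, next y-line at t=2.2023; Δt_x=1.0353, Δt_y=3.8637
    x: enter (2,2) at t=0.1760
    x: enter (1,2) at t=1.2113
    y: enter (1,1) at t=2.2023 ← occupied
  → r_5 = 2.2023
beam 6: φ=90°, α=240°
  dir = (cos 240°, sin 240°) = (-0.5000, -0.8660); from cell (3,2)
  next x-line at t=0.3400, next y-line at t=0.6582; Δt_x=2.0000, Δt_y=1.1547
    x: enter (2,2) at t=0.3400
    y: enter (2,1) at t=0.6582
    y: enter (2,0) at t=1.8129 ← occupied
  → r_6 = 1.8129
beam 7: φ=135°, α=285°
  dir = (cos 285°, sin 285°) = (0.2588, -0.9659); from cell (3,2)
  next x-line at t=3.2069, next y-line at t=0.5901; Δt_x=3.8637, Δt_y=1.0353
    y: enter (3,1) at t=0.5901
    y: enter (3,0) at t=1.6254 ← occupied
  → r_7 = 1.6254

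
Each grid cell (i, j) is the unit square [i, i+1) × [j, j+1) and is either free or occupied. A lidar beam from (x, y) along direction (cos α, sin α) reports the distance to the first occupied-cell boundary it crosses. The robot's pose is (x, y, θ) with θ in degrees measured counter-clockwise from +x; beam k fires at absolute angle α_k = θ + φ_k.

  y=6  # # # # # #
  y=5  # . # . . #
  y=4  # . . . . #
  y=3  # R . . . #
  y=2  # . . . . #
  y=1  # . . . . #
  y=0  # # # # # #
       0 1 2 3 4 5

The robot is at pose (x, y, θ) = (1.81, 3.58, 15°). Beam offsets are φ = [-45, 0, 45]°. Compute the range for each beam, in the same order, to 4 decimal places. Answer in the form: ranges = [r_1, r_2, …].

beam 1: φ=-45°, α=330°
  cosα=0.8660 sinα=-0.5000 | (1,3) | tMaxX 0.2194 tMaxY 1.1600 | tΔX 1.1547 tΔY 2.0000
    t=0.2194 [x] (2,3)
    t=1.1600 [y] (2,2)
    t=1.3741 [x] (3,2)
    t=2.5288 [x] (4,2)
    t=3.1600 [y] (4,1)
    t=3.6835 [x] (5,1) — stop
  → r_1 = 3.6835
beam 2: φ=0°, α=15°
  cosα=0.9659 sinα=0.2588 | (1,3) | tMaxX 0.1967 tMaxY 1.6228 | tΔX 1.0353 tΔY 3.8637
    t=0.1967 [x] (2,3)
    t=1.2320 [x] (3,3)
    t=1.6228 [y] (3,4)
    t=2.2673 [x] (4,4)
    t=3.3025 [x] (5,4) — stop
  → r_2 = 3.3025
beam 3: φ=45°, α=60°
  cosα=0.5000 sinα=0.8660 | (1,3) | tMaxX 0.3800 tMaxY 0.4850 | tΔX 2.0000 tΔY 1.1547
    t=0.3800 [x] (2,3)
    t=0.4850 [y] (2,4)
    t=1.6397 [y] (2,5) — stop
  → r_3 = 1.6397

ranges = [3.6835, 3.3025, 1.6397]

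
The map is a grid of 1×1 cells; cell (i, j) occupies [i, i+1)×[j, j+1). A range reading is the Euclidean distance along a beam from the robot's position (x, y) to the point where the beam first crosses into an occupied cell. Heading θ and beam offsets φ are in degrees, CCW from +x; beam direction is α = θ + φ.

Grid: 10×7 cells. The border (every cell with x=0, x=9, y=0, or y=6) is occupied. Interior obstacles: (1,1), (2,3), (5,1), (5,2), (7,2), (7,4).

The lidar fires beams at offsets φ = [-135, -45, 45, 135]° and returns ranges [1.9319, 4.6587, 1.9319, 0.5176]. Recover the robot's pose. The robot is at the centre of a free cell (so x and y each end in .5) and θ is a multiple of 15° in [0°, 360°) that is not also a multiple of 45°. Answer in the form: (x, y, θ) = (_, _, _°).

Enumerate (i+0.5, j+0.5, θ) over the 34 free cells and 16 admissible headings. For each, cast all 4 beams and compare to the given ranges.
  (2.5, 1.5, 30°): beam 1 = 0.5176 ≠ 1.9319 ✗
  (3.5, 3.5, 240°): beam 1 = 2.5882 ≠ 1.9319 ✗
  (7.5, 1.5, 15°): beam 1 = 0.5774 ≠ 1.9319 ✗
  (2.5, 2.5, 255°): beam 1 = 0.5774 ≠ 1.9319 ✗
  (4.5, 5.5, 75°): beam 1 = 2.8868 ≠ 1.9319 ✗
  …
  (5.5, 5.5, 300°): r_1=1.9319, r_2=4.6587, r_3=1.9319, r_4=0.5176 — all match ✓
No second candidate reproduces the full scan.

(x, y, θ) = (5.5, 5.5, 300°)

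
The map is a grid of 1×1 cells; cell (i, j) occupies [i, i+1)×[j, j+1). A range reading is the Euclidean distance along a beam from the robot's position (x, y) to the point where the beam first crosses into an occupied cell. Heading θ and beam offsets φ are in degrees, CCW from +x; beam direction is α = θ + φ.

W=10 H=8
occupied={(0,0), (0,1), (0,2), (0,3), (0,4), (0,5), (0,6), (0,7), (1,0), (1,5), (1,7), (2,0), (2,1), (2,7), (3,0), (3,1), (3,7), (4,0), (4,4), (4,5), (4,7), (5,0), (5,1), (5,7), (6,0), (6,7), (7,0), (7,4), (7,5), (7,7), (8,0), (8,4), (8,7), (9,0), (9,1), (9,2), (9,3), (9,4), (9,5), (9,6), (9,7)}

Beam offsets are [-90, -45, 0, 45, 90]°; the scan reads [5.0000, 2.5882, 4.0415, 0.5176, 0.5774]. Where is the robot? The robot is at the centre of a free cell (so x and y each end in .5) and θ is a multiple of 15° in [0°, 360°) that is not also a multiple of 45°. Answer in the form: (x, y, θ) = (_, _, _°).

Candidates: 39 free-cell centres × 16 headings = 624 poses. Raycast each; keep the one whose scan matches to 4 dp.
  (8.5, 2.5, 330°): beam 1 = 1.7321 ≠ 5.0000 ✗
  (5.5, 5.5, 75°): beam 1 = 1.5529 ≠ 5.0000 ✗
  (2.5, 5.5, 165°): beam 1 = 1.5529 ≠ 5.0000 ✗
  (3.5, 2.5, 285°): beam 1 = 2.5882 ≠ 5.0000 ✗
  (1.5, 1.5, 150°): beam 2 = 1.9319 ≠ 2.5882 ✗
  …
  (6.5, 4.5, 300°): r_1=5.0000, r_2=2.5882, r_3=4.0415, r_4=0.5176, r_5=0.5774 — all match ✓
Only this pose fits every beam.

(x, y, θ) = (6.5, 4.5, 300°)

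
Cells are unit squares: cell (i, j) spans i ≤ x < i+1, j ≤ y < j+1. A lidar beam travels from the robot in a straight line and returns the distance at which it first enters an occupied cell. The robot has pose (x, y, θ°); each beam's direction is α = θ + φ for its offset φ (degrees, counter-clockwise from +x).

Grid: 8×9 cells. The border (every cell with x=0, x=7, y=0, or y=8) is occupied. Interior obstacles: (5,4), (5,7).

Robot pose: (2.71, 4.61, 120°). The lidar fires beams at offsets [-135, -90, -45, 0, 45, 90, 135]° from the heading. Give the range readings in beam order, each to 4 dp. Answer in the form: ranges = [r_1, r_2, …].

beam 1: φ=-135°, α=345°
  dir = (cos 345°, sin 345°) = (0.9659, -0.2588); from cell (2,4)
  next x-line at t=0.3002, next y-line at t=2.3569; Δt_x=1.0353, Δt_y=3.8637
    x: enter (3,4) at t=0.3002
    x: enter (4,4) at t=1.3355
    y: enter (4,3) at t=2.3569
    x: enter (5,3) at t=2.3708
    x: enter (6,3) at t=3.4061
    x: enter (7,3) at t=4.4413 ← occupied
  → r_1 = 4.4413
beam 2: φ=-90°, α=30°
  dir = (cos 30°, sin 30°) = (0.8660, 0.5000); from cell (2,4)
  next x-line at t=0.3349, next y-line at t=0.7800; Δt_x=1.1547, Δt_y=2.0000
    x: enter (3,4) at t=0.3349
    y: enter (3,5) at t=0.7800
    x: enter (4,5) at t=1.4896
    x: enter (5,5) at t=2.6443
    y: enter (5,6) at t=2.7800
    x: enter (6,6) at t=3.7990
    y: enter (6,7) at t=4.7800
    x: enter (7,7) at t=4.9537 ← occupied
  → r_2 = 4.9537
beam 3: φ=-45°, α=75°
  dir = (cos 75°, sin 75°) = (0.2588, 0.9659); from cell (2,4)
  next x-line at t=1.1205, next y-line at t=0.4038; Δt_x=3.8637, Δt_y=1.0353
    y: enter (2,5) at t=0.4038
    x: enter (3,5) at t=1.1205
    y: enter (3,6) at t=1.4390
    y: enter (3,7) at t=2.4743
    y: enter (3,8) at t=3.5096 ← occupied
  → r_3 = 3.5096
beam 4: φ=0°, α=120°
  dir = (cos 120°, sin 120°) = (-0.5000, 0.8660); from cell (2,4)
  next x-line at t=1.4200, next y-line at t=0.4503; Δt_x=2.0000, Δt_y=1.1547
    y: enter (2,5) at t=0.4503
    x: enter (1,5) at t=1.4200
    y: enter (1,6) at t=1.6050
    y: enter (1,7) at t=2.7597
    x: enter (0,7) at t=3.4200 ← occupied
  → r_4 = 3.4200
beam 5: φ=45°, α=165°
  dir = (cos 165°, sin 165°) = (-0.9659, 0.2588); from cell (2,4)
  next x-line at t=0.7350, next y-line at t=1.5068; Δt_x=1.0353, Δt_y=3.8637
    x: enter (1,4) at t=0.7350
    y: enter (1,5) at t=1.5068
    x: enter (0,5) at t=1.7703 ← occupied
  → r_5 = 1.7703
beam 6: φ=90°, α=210°
  dir = (cos 210°, sin 210°) = (-0.8660, -0.5000); from cell (2,4)
  next x-line at t=0.8198, next y-line at t=1.2200; Δt_x=1.1547, Δt_y=2.0000
    x: enter (1,4) at t=0.8198
    y: enter (1,3) at t=1.2200
    x: enter (0,3) at t=1.9745 ← occupied
  → r_6 = 1.9745
beam 7: φ=135°, α=255°
  dir = (cos 255°, sin 255°) = (-0.2588, -0.9659); from cell (2,4)
  next x-line at t=2.7432, next y-line at t=0.6315; Δt_x=3.8637, Δt_y=1.0353
    y: enter (2,3) at t=0.6315
    y: enter (2,2) at t=1.6668
    y: enter (2,1) at t=2.7021
    x: enter (1,1) at t=2.7432
    y: enter (1,0) at t=3.7373 ← occupied
  → r_7 = 3.7373

ranges = [4.4413, 4.9537, 3.5096, 3.4200, 1.7703, 1.9745, 3.7373]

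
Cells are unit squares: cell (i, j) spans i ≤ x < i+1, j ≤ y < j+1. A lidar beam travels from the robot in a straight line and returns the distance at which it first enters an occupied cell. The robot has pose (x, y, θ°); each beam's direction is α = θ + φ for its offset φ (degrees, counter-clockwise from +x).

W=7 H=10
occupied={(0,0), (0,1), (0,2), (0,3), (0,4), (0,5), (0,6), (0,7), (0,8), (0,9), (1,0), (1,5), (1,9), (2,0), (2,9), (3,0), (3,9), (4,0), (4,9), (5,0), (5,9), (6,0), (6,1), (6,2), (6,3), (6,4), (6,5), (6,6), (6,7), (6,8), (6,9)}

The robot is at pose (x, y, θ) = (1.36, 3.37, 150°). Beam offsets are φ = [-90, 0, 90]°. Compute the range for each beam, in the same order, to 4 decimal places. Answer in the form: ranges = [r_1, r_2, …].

beam 1: φ=-90°, α=60°
  cosα=0.5000 sinα=0.8660 | (1,3) | tMaxX 1.2800 tMaxY 0.7275 | tΔX 2.0000 tΔY 1.1547
    t=0.7275 [y] (1,4)
    t=1.2800 [x] (2,4)
    t=1.8822 [y] (2,5)
    t=3.0369 [y] (2,6)
    t=3.2800 [x] (3,6)
    t=4.1916 [y] (3,7)
    t=5.2800 [x] (4,7)
    t=5.3463 [y] (4,8)
    t=6.5010 [y] (4,9) — stop
  → r_1 = 6.5010
beam 2: φ=0°, α=150°
  cosα=-0.8660 sinα=0.5000 | (1,3) | tMaxX 0.4157 tMaxY 1.2600 | tΔX 1.1547 tΔY 2.0000
    t=0.4157 [x] (0,3) — stop
  → r_2 = 0.4157
beam 3: φ=90°, α=240°
  cosα=-0.5000 sinα=-0.8660 | (1,3) | tMaxX 0.7200 tMaxY 0.4272 | tΔX 2.0000 tΔY 1.1547
    t=0.4272 [y] (1,2)
    t=0.7200 [x] (0,2) — stop
  → r_3 = 0.7200

ranges = [6.5010, 0.4157, 0.7200]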